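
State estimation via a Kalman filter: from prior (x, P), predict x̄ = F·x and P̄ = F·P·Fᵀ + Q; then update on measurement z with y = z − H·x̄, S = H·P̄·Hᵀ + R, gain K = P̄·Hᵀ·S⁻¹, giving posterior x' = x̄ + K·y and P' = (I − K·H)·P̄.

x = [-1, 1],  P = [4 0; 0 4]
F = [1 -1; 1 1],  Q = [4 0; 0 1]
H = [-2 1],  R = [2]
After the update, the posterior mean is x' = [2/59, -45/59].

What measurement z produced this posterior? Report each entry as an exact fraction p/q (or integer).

x̄ = F·x = [-2, 0]
P̄ = F·P·Fᵀ + Q = [12 0; 0 9]
S = H·P̄·Hᵀ + R = [59]
K = P̄·Hᵀ·S⁻¹ = [-24/59; 9/59]
x' − x̄ = [120/59, -45/59] = K·y
y = (KᵀK)⁻¹·Kᵀ·(x' − x̄) = [-5]
z = y + H·x̄ = [-5] + [4] = [-1]

z = [-1]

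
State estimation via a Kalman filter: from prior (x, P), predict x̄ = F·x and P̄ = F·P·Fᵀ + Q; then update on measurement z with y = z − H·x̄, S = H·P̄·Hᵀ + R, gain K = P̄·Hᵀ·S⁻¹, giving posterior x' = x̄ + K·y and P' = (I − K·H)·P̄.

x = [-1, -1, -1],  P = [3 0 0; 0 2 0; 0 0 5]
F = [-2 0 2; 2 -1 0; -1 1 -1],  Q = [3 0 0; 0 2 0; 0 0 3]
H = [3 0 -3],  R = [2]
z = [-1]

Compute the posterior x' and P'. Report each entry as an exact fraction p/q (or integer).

x' = [117/253, -265/253, 202/253]
P' = [4021/506 -2334/253 3943/506; -2334/253 3976/253 -2330/253; 3943/506 -2330/253 3977/506]

x̄ = F·x = [0, -1, 1]
P̄ = F·P·Fᵀ + Q = [35 -12 -4; -12 16 -8; -4 -8 13]
y = z − H·x̄ = [2]
S = H·P̄·Hᵀ + R = [506]
K = P̄·Hᵀ·S⁻¹ = [117/506; -6/253; -51/506]
x' = x̄ + K·y = [117/253, -265/253, 202/253]
P' = (I − K·H)·P̄ = [4021/506 -2334/253 3943/506; -2334/253 3976/253 -2330/253; 3943/506 -2330/253 3977/506]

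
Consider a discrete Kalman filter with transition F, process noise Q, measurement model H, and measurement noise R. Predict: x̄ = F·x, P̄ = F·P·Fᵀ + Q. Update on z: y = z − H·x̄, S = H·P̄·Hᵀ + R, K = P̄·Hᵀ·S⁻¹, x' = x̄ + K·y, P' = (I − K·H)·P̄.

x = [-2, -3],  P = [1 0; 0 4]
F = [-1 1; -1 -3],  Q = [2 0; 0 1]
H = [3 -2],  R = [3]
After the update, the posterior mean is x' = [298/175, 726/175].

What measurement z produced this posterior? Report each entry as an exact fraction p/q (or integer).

z = [-3]

x̄ = F·x = [-1, 11]
P̄ = F·P·Fᵀ + Q = [7 -11; -11 38]
S = H·P̄·Hᵀ + R = [350]
K = P̄·Hᵀ·S⁻¹ = [43/350; -109/350]
x' − x̄ = [473/175, -1199/175] = K·y
y = (KᵀK)⁻¹·Kᵀ·(x' − x̄) = [22]
z = y + H·x̄ = [22] + [-25] = [-3]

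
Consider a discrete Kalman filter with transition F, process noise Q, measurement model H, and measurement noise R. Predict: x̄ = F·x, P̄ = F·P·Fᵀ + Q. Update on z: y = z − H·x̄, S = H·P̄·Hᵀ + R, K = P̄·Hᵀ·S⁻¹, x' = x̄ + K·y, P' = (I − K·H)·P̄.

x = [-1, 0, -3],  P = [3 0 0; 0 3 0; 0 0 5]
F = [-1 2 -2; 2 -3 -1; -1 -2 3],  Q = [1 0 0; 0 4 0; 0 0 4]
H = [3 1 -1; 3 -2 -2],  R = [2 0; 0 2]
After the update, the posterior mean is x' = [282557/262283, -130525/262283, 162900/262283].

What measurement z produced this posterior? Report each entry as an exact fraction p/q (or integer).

x̄ = F·x = [7, 1, -8]
P̄ = F·P·Fᵀ + Q = [36 -14 -39; -14 48 -3; -39 -3 64]
S = H·P̄·Hᵀ + R = [594 749; 749 1386]
K = P̄·Hᵀ·S⁻¹ = [3436/37469 27499/262283; 15906/37469 -85149/262283; -10859/37469 -4150/262283]
x' − x̄ = [-1553424/262283, -392808/262283, 2261164/262283] = K·y
y = (KᵀK)⁻¹·Kᵀ·(x' − x̄) = [-28, -32]
z = y + H·x̄ = [-28, -32] + [30, 35] = [2, 3]

z = [2, 3]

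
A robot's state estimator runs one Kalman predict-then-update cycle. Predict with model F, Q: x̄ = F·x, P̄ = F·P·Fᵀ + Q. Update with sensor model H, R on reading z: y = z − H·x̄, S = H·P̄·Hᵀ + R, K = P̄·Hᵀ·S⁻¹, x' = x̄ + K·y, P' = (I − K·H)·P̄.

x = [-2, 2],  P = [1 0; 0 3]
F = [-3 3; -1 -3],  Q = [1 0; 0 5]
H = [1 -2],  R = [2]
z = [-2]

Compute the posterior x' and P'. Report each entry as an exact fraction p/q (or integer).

x̄ = F·x = [12, -4]
P̄ = F·P·Fᵀ + Q = [37 -24; -24 33]
y = z − H·x̄ = [-22]
S = H·P̄·Hᵀ + R = [267]
K = P̄·Hᵀ·S⁻¹ = [85/267; -30/89]
x' = x̄ + K·y = [1334/267, 304/89]
P' = (I − K·H)·P̄ = [2654/267 414/89; 414/89 237/89]

x' = [1334/267, 304/89]
P' = [2654/267 414/89; 414/89 237/89]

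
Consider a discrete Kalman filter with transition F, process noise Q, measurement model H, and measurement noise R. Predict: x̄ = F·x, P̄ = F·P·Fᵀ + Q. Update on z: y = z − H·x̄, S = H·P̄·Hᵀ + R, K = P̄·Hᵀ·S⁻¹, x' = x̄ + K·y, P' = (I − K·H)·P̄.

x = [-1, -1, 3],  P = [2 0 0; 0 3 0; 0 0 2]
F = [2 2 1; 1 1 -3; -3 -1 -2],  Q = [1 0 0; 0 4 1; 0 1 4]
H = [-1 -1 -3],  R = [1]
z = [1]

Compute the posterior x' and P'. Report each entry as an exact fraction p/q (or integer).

x' = [-911/248, -1997/248, 881/248]
P' = [4183/248 2669/248 -2297/248; 2669/248 4847/248 -2491/248; -2297/248 -2491/248 1623/248]

x̄ = F·x = [-1, -11, -2]
P̄ = F·P·Fᵀ + Q = [23 4 -22; 4 27 4; -22 4 33]
y = z − H·x̄ = [-17]
S = H·P̄·Hᵀ + R = [248]
K = P̄·Hᵀ·S⁻¹ = [39/248; -43/248; -81/248]
x' = x̄ + K·y = [-911/248, -1997/248, 881/248]
P' = (I − K·H)·P̄ = [4183/248 2669/248 -2297/248; 2669/248 4847/248 -2491/248; -2297/248 -2491/248 1623/248]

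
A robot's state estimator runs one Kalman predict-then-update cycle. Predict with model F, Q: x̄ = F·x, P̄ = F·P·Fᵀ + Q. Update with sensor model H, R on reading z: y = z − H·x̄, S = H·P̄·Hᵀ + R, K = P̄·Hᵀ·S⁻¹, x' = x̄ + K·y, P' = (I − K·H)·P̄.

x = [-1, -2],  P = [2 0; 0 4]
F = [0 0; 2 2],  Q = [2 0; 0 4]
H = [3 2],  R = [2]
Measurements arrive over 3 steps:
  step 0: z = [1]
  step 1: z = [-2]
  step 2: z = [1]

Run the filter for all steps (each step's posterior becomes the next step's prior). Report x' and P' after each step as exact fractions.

step 0: x̄ = F·x = [0, -6]
step 0: P̄ = F·P·Fᵀ + Q = [2 0; 0 28]
step 0: y = z − H·x̄ = [13]
step 0: S = H·P̄·Hᵀ + R = [132]
step 0: K = P̄·Hᵀ·S⁻¹ = [1/22; 14/33]
step 0: x' = x̄ + K·y = [13/22, -16/33]
step 0: P' = (I − K·H)·P̄ = [19/11 -28/11; -28/11 140/33]
step 1: x̄ = F·x = [0, 7/33]
step 1: P̄ = F·P·Fᵀ + Q = [2 0; 0 248/33]
step 1: y = z − H·x̄ = [-80/33]
step 1: S = H·P̄·Hᵀ + R = [1652/33]
step 1: K = P̄·Hᵀ·S⁻¹ = [99/826; 124/413]
step 1: x' = x̄ + K·y = [-120/413, -213/413]
step 1: P' = (I − K·H)·P̄ = [529/413 -744/413; -744/413 1240/413]
step 2: x̄ = F·x = [0, -666/413]
step 2: P̄ = F·P·Fᵀ + Q = [2 0; 0 2776/413]
step 2: y = z − H·x̄ = [1745/413]
step 2: S = H·P̄·Hᵀ + R = [19364/413]
step 2: K = P̄·Hᵀ·S⁻¹ = [1239/9682; 1388/4841]
step 2: x' = x̄ + K·y = [5235/9682, -1942/4841]
step 2: P' = (I − K·H)·P̄ = [5965/4841 -8328/4841; -8328/4841 13880/4841]

step 0: x' = [13/22, -16/33], P' = [19/11 -28/11; -28/11 140/33]
step 1: x' = [-120/413, -213/413], P' = [529/413 -744/413; -744/413 1240/413]
step 2: x' = [5235/9682, -1942/4841], P' = [5965/4841 -8328/4841; -8328/4841 13880/4841]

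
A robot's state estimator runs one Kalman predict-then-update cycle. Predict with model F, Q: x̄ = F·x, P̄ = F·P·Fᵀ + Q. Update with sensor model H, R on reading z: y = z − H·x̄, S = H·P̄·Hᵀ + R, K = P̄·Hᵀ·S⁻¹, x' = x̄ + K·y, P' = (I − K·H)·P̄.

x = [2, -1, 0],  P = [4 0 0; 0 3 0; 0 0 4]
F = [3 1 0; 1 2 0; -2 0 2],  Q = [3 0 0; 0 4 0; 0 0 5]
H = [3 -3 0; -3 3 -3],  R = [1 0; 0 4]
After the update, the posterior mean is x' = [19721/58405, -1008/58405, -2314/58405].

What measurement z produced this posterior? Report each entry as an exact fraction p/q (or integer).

x̄ = F·x = [5, 0, -4]
P̄ = F·P·Fᵀ + Q = [42 18 -24; 18 20 -8; -24 -8 37]
S = H·P̄·Hᵀ + R = [235 -90; -90 283]
K = P̄·Hᵀ·S⁻¹ = [20376/58405 1296/11681; 1002/58405 1302/11681; -19254/58405 -3825/11681]
x' − x̄ = [-272304/58405, -1008/58405, 231306/58405] = K·y
y = (KᵀK)⁻¹·Kᵀ·(x' − x̄) = [-14, 2]
z = y + H·x̄ = [-14, 2] + [15, -3] = [1, -1]

z = [1, -1]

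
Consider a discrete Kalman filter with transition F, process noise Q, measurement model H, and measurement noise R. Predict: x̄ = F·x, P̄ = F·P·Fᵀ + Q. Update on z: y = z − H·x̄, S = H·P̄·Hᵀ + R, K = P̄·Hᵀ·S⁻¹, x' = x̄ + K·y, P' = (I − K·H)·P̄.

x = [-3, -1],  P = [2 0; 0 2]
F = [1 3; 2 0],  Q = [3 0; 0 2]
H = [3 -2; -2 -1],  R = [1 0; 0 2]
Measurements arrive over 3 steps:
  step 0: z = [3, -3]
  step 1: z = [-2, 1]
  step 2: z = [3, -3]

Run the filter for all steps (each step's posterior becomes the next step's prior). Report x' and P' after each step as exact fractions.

step 0: x' = [2087/1834, 135/917], P' = [493/2751 179/917; 179/917 394/917]
step 1: x' = [-168712/397495, 699361/1589980], P' = [67504/397495 69777/397495; 69777/397495 306127/794990]
step 2: x' = [518278873/429991876, 105045777/429991876], P' = [36434131/214995938 37640235/214995938; 37640235/214995938 82655449/214995938]

step 0: x̄ = F·x = [-6, -6]
step 0: P̄ = F·P·Fᵀ + Q = [23 4; 4 10]
step 0: y = z − H·x̄ = [9, -21]
step 0: S = H·P̄·Hᵀ + R = [200 -114; -114 120]
step 0: K = P̄·Hᵀ·S⁻¹ = [135/917 -1523/5502; -251/917 -376/917]
step 0: x' = x̄ + K·y = [2087/1834, 135/917]
step 0: P' = (I − K·H)·P̄ = [493/2751 179/917; 179/917 394/917]
step 1: x̄ = F·x = [2897/1834, 2087/917]
step 1: P̄ = F·P·Fᵀ + Q = [22606/2751 4208/2751; 4208/2751 7474/2751]
step 1: y = z − H·x̄ = [-573/262, 843/131]
step 1: S = H·P̄·Hᵀ + R = [26515/393 -16640/393; -16640/393 17176/393]
step 1: K = P̄·Hᵀ·S⁻¹ = [8994/56785 -5851/22714; -13828/56785 -16721/45428]
step 1: x' = x̄ + K·y = [-168712/397495, 699361/1589980]
step 1: P' = (I − K·H)·P̄ = [67504/397495 69777/397495; 69777/397495 306127/794990]
step 2: x̄ = F·x = [284647/317996, -337424/397495]
step 2: P̄ = F·P·Fᵀ + Q = [1222489/158998 110734/79499; 110734/79499 1065006/397495]
step 2: y = z − H·x̄ = [-2199157/1589980, -1636583/794990]
step 2: S = H·P̄·Hᵀ + R = [51038963/794990 -15653653/397495; -15653653/397495 16299566/397495]
step 2: K = P̄·Hᵀ·S⁻¹ = [34021923/214995938 -110508497/429991876; -52390193/214995938 -157935919/429991876]
step 2: x' = x̄ + K·y = [518278873/429991876, 105045777/429991876]
step 2: P' = (I − K·H)·P̄ = [36434131/214995938 37640235/214995938; 37640235/214995938 82655449/214995938]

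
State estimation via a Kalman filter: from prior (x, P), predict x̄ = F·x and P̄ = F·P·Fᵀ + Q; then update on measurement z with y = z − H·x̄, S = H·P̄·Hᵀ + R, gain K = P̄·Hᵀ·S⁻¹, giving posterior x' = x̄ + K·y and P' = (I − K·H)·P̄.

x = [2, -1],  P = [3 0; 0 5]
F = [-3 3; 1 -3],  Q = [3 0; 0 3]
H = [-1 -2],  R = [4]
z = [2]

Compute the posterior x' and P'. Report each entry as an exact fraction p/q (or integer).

x̄ = F·x = [-9, 5]
P̄ = F·P·Fᵀ + Q = [75 -54; -54 51]
y = z − H·x̄ = [3]
S = H·P̄·Hᵀ + R = [67]
K = P̄·Hᵀ·S⁻¹ = [33/67; -48/67]
x' = x̄ + K·y = [-504/67, 191/67]
P' = (I − K·H)·P̄ = [3936/67 -2034/67; -2034/67 1113/67]

x' = [-504/67, 191/67]
P' = [3936/67 -2034/67; -2034/67 1113/67]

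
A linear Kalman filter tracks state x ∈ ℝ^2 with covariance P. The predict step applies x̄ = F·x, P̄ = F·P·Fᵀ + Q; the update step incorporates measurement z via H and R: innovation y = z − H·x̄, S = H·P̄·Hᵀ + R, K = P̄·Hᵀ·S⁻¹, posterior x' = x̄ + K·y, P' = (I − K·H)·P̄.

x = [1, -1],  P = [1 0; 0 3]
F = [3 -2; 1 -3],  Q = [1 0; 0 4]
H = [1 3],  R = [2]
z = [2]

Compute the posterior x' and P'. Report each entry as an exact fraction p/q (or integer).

x' = [305/146, -1/146]
P' = [2411/438 -249/146; -249/146 109/146]

x̄ = F·x = [5, 4]
P̄ = F·P·Fᵀ + Q = [22 21; 21 32]
y = z − H·x̄ = [-15]
S = H·P̄·Hᵀ + R = [438]
K = P̄·Hᵀ·S⁻¹ = [85/438; 39/146]
x' = x̄ + K·y = [305/146, -1/146]
P' = (I − K·H)·P̄ = [2411/438 -249/146; -249/146 109/146]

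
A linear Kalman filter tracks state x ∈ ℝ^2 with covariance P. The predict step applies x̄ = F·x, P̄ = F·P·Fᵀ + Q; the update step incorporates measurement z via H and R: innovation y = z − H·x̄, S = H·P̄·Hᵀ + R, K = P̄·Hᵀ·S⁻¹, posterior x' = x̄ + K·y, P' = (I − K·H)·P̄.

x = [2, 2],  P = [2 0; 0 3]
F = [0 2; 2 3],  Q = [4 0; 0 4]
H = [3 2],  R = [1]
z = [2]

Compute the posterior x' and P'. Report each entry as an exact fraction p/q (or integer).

x̄ = F·x = [4, 10]
P̄ = F·P·Fᵀ + Q = [16 18; 18 39]
y = z − H·x̄ = [-30]
S = H·P̄·Hᵀ + R = [517]
K = P̄·Hᵀ·S⁻¹ = [84/517; 12/47]
x' = x̄ + K·y = [-452/517, 110/47]
P' = (I − K·H)·P̄ = [1216/517 -162/47; -162/47 249/47]

x' = [-452/517, 110/47]
P' = [1216/517 -162/47; -162/47 249/47]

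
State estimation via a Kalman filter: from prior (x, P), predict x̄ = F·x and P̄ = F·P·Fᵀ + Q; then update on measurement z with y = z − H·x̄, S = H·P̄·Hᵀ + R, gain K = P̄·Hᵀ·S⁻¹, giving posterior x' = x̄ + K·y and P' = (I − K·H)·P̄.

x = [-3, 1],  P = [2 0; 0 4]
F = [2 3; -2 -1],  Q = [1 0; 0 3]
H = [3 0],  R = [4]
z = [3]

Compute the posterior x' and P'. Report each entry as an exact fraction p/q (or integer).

x' = [393/409, 1325/409]
P' = [180/409 -80/409; -80/409 2535/409]

x̄ = F·x = [-3, 5]
P̄ = F·P·Fᵀ + Q = [45 -20; -20 15]
y = z − H·x̄ = [12]
S = H·P̄·Hᵀ + R = [409]
K = P̄·Hᵀ·S⁻¹ = [135/409; -60/409]
x' = x̄ + K·y = [393/409, 1325/409]
P' = (I − K·H)·P̄ = [180/409 -80/409; -80/409 2535/409]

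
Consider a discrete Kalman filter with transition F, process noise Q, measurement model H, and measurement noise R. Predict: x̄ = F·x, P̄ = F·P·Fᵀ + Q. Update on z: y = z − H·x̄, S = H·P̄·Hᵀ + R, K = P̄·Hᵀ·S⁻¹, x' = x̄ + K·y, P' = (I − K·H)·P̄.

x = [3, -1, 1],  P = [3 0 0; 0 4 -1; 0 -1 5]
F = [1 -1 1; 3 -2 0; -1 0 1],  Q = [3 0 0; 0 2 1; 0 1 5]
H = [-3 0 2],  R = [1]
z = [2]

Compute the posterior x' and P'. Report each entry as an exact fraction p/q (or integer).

x̄ = F·x = [5, 11, -2]
P̄ = F·P·Fᵀ + Q = [17 19 3; 19 45 -6; 3 -6 13]
y = z − H·x̄ = [21]
S = H·P̄·Hᵀ + R = [170]
K = P̄·Hᵀ·S⁻¹ = [-9/34; -69/170; 1/10]
x' = x̄ + K·y = [-19/34, 421/170, 1/10]
P' = (I − K·H)·P̄ = [173/34 25/34 15/2; 25/34 2889/170 9/10; 15/2 9/10 113/10]

x' = [-19/34, 421/170, 1/10]
P' = [173/34 25/34 15/2; 25/34 2889/170 9/10; 15/2 9/10 113/10]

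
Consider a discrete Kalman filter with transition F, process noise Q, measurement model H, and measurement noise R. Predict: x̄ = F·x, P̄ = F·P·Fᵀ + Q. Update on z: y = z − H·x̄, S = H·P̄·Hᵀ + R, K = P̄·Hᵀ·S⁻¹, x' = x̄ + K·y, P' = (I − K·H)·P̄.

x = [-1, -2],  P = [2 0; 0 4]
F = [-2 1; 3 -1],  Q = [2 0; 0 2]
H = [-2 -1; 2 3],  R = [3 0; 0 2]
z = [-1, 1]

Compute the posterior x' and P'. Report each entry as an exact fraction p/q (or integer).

x̄ = F·x = [0, -1]
P̄ = F·P·Fᵀ + Q = [14 -16; -16 24]
y = z − H·x̄ = [-2, 4]
S = H·P̄·Hᵀ + R = [19 0; 0 82]
K = P̄·Hᵀ·S⁻¹ = [-12/19 -10/41; 8/19 20/41]
x' = x̄ + K·y = [224/779, 85/779]
P' = (I − K·H)·P̄ = [1202/779 -928/779; -928/779 872/779]

x' = [224/779, 85/779]
P' = [1202/779 -928/779; -928/779 872/779]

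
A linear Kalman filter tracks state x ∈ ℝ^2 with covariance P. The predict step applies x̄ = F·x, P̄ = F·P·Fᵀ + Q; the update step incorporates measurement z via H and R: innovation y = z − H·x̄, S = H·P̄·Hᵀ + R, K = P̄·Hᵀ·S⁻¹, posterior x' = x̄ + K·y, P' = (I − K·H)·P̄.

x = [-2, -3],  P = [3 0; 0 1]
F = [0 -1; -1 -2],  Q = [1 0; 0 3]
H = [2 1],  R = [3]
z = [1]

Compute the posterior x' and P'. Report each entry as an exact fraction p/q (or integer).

x' = [9/29, 50/29]
P' = [22/29 -26/29; -26/29 94/29]

x̄ = F·x = [3, 8]
P̄ = F·P·Fᵀ + Q = [2 2; 2 10]
y = z − H·x̄ = [-13]
S = H·P̄·Hᵀ + R = [29]
K = P̄·Hᵀ·S⁻¹ = [6/29; 14/29]
x' = x̄ + K·y = [9/29, 50/29]
P' = (I − K·H)·P̄ = [22/29 -26/29; -26/29 94/29]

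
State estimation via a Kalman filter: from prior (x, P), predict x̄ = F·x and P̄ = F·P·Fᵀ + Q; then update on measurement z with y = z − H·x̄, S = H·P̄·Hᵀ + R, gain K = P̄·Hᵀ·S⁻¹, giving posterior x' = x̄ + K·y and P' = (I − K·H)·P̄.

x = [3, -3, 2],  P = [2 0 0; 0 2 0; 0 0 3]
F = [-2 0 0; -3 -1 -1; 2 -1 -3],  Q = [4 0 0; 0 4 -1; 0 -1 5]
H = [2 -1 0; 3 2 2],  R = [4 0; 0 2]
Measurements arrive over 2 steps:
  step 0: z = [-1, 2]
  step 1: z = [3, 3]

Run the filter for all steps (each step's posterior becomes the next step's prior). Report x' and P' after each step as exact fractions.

step 0: x' = [-3790/2159, -4625/2159, 12315/2159], P' = [18676/6477 27496/6477 -18280/2159; 27496/6477 57844/6477 -32584/2159; -18280/2159 -32584/2159 60298/2159]
step 1: x' = [4765646/3781167, -434807/1260389, -433495/3781167], P' = [11830712/3781167 16528052/3781167 -34442341/3781167; 16528052/3781167 32174320/3781167 -57244591/3781167; -34442341/3781167 -57244591/3781167 445271501/15124668]

step 0: x̄ = F·x = [-6, -8, 3]
step 0: P̄ = F·P·Fᵀ + Q = [12 12 -8; 12 27 -2; -8 -2 42]
step 0: y = z − H·x̄ = [3, 30]
step 0: S = H·P̄·Hᵀ + R = [31 2; 2 418]
step 0: K = P̄·Hᵀ·S⁻¹ = [2464/6477 670/6477; -713/6477 1336/6477; -994/2159 294/2159]
step 0: x' = x̄ + K·y = [-3790/2159, -4625/2159, 12315/2159]
step 0: P' = (I − K·H)·P̄ = [18676/6477 27496/6477 -18280/2159; 27496/6477 57844/6477 -32584/2159; -18280/2159 -32584/2159 60298/2159]
step 1: x̄ = F·x = [7580/2159, 3680/2159, -39900/2159]
step 1: P̄ = F·P·Fᵀ + Q = [100612/6477 57368/6477 -348752/6477; 57368/6477 73162/6477 -265399/6477; -348752/6477 -265399/6477 1754563/6477]
step 1: y = z − H·x̄ = [-5003/2159, 56177/2159]
step 1: S = H·P̄·Hᵀ + R = [90682/2159 -116498/2159; -116498/2159 869854/2159]
step 1: K = P̄·Hᵀ·S⁻¹ = [1783343/3781167 -168221/3781167; 73482/1260389 -92731/1260389; -11640091/15124668 9639091/15124668]
step 1: x' = x̄ + K·y = [4765646/3781167, -434807/1260389, -433495/3781167]
step 1: P' = (I − K·H)·P̄ = [11830712/3781167 16528052/3781167 -34442341/3781167; 16528052/3781167 32174320/3781167 -57244591/3781167; -34442341/3781167 -57244591/3781167 445271501/15124668]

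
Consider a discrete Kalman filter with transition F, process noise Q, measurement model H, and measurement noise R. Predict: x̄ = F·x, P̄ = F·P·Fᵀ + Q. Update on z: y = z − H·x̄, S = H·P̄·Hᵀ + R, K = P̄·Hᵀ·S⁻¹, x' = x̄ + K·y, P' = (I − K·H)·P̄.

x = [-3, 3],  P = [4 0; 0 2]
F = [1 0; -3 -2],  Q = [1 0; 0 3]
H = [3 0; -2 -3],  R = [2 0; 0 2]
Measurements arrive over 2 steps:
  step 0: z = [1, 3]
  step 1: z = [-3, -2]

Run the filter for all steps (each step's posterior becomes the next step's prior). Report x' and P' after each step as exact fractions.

step 0: x' = [993/8063, -9057/8063], P' = [1658/8063 -1140/8063; -1140/8063 2554/8063]
step 1: x' = [-717341/854045, 217170/170809], P' = [159254/854045 -20628/170809; -20628/170809 247318/854045]

step 0: x̄ = F·x = [-3, 3]
step 0: P̄ = F·P·Fᵀ + Q = [5 -12; -12 47]
step 0: y = z − H·x̄ = [10, 6]
step 0: S = H·P̄·Hᵀ + R = [47 78; 78 301]
step 0: K = P̄·Hᵀ·S⁻¹ = [2487/8063 52/8063; -1710/8063 -2691/8063]
step 0: x' = x̄ + K·y = [993/8063, -9057/8063]
step 0: P' = (I − K·H)·P̄ = [1658/8063 -1140/8063; -1140/8063 2554/8063]
step 1: x̄ = F·x = [993/8063, 15135/8063]
step 1: P̄ = F·P·Fᵀ + Q = [9721/8063 -2694/8063; -2694/8063 35647/8063]
step 1: y = z − H·x̄ = [-27168/8063, 31265/8063]
step 1: S = H·P̄·Hᵀ + R = [103615/8063 -34080/8063; -34080/8063 343505/8063]
step 1: K = P̄·Hᵀ·S⁻¹ = [238881/854045 -4544/854045; -30942/170809 -267837/854045]
step 1: x' = x̄ + K·y = [-717341/854045, 217170/170809]
step 1: P' = (I − K·H)·P̄ = [159254/854045 -20628/170809; -20628/170809 247318/854045]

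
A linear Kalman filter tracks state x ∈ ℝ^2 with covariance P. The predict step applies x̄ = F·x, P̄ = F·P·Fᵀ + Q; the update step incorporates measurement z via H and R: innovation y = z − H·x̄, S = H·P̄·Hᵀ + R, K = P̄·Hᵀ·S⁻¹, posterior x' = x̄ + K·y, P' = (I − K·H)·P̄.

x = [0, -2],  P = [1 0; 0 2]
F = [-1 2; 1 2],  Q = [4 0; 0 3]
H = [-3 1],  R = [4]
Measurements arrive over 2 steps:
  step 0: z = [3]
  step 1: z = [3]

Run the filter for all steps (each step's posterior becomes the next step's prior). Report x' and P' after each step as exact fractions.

step 0: x̄ = F·x = [-4, -4]
step 0: P̄ = F·P·Fᵀ + Q = [13 7; 7 12]
step 0: y = z − H·x̄ = [-5]
step 0: S = H·P̄·Hᵀ + R = [91]
step 0: K = P̄·Hᵀ·S⁻¹ = [-32/91; -9/91]
step 0: x' = x̄ + K·y = [-204/91, -319/91]
step 0: P' = (I − K·H)·P̄ = [159/91 349/91; 349/91 1011/91]
step 1: x̄ = F·x = [-62/13, -842/91]
step 1: P̄ = F·P·Fᵀ + Q = [453/13 555/13; 555/13 5872/91]
step 1: y = z − H·x̄ = [-187/91]
step 1: S = H·P̄·Hᵀ + R = [11465/91]
step 1: K = P̄·Hᵀ·S⁻¹ = [-5628/11465; -5783/11465]
step 1: x' = x̄ + K·y = [-43114/11465, -94199/11465]
step 1: P' = (I − K·H)·P̄ = [51441/11465 131811/11465; 131811/11465 372301/11465]

step 0: x' = [-204/91, -319/91], P' = [159/91 349/91; 349/91 1011/91]
step 1: x' = [-43114/11465, -94199/11465], P' = [51441/11465 131811/11465; 131811/11465 372301/11465]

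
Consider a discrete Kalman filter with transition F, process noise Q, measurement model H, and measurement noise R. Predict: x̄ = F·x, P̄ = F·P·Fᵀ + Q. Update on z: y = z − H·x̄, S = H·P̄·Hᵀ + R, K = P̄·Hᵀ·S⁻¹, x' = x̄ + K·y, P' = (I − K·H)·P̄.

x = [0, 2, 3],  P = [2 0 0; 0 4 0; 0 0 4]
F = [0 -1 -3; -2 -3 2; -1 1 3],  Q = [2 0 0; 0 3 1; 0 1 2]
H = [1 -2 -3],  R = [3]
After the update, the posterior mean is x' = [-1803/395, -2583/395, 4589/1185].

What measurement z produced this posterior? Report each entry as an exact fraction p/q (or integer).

x̄ = F·x = [-11, 0, 11]
P̄ = F·P·Fᵀ + Q = [42 -12 -40; -12 63 17; -40 17 44]
S = H·P̄·Hᵀ + R = [1185]
K = P̄·Hᵀ·S⁻¹ = [62/395; -63/395; -206/1185]
x' − x̄ = [2542/395, -2583/395, -8446/1185] = K·y
y = (KᵀK)⁻¹·Kᵀ·(x' − x̄) = [41]
z = y + H·x̄ = [41] + [-44] = [-3]

z = [-3]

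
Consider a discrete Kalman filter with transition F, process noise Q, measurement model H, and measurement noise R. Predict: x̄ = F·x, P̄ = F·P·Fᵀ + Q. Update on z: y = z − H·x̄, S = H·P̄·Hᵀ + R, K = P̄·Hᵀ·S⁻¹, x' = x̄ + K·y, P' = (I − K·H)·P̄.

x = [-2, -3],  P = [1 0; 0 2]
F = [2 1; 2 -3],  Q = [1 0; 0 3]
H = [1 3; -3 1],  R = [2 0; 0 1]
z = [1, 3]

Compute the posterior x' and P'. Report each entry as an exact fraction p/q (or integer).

x̄ = F·x = [-7, 5]
P̄ = F·P·Fᵀ + Q = [7 -2; -2 25]
y = z − H·x̄ = [-7, -23]
S = H·P̄·Hᵀ + R = [222 70; 70 101]
K = P̄·Hᵀ·S⁻¹ = [1711/17522 -2588/8761; 5203/17522 886/8761]
x' = x̄ + K·y = [-15583/17522, 10433/17522]
P' = (I − K·H)·P̄ = [1895/17522 509/17522; 509/17522 3299/17522]

x' = [-15583/17522, 10433/17522]
P' = [1895/17522 509/17522; 509/17522 3299/17522]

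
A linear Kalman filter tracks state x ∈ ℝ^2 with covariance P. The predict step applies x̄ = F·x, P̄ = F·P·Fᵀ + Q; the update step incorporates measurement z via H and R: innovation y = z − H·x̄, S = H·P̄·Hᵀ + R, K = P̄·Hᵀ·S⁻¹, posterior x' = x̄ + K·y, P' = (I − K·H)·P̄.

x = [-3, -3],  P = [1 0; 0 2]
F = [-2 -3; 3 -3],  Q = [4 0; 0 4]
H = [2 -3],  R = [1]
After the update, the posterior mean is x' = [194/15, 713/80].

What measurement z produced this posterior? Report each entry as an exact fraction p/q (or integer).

x̄ = F·x = [15, 0]
P̄ = F·P·Fᵀ + Q = [26 12; 12 31]
S = H·P̄·Hᵀ + R = [240]
K = P̄·Hᵀ·S⁻¹ = [1/15; -23/80]
x' − x̄ = [-31/15, 713/80] = K·y
y = (KᵀK)⁻¹·Kᵀ·(x' − x̄) = [-31]
z = y + H·x̄ = [-31] + [30] = [-1]

z = [-1]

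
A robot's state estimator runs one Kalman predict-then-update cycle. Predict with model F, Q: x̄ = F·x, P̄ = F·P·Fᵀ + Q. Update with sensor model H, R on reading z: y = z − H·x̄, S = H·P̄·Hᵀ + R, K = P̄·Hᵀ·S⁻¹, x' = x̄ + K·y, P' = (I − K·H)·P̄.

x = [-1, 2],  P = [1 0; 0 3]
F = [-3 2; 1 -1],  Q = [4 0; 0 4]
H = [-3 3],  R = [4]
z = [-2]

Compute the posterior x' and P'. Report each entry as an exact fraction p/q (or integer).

x̄ = F·x = [7, -3]
P̄ = F·P·Fᵀ + Q = [25 -9; -9 8]
y = z − H·x̄ = [28]
S = H·P̄·Hᵀ + R = [463]
K = P̄·Hᵀ·S⁻¹ = [-102/463; 51/463]
x' = x̄ + K·y = [385/463, 39/463]
P' = (I − K·H)·P̄ = [1171/463 1035/463; 1035/463 1103/463]

x' = [385/463, 39/463]
P' = [1171/463 1035/463; 1035/463 1103/463]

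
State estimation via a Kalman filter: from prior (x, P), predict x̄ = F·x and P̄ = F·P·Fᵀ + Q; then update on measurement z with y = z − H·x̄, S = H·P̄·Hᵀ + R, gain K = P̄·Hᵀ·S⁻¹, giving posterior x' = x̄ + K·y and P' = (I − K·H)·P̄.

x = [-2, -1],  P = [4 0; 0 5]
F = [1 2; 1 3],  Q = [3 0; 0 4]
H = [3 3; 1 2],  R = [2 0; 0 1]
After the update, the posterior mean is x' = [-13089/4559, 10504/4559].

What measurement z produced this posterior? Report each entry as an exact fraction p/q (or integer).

z = [-3, 3]

x̄ = F·x = [-4, -5]
P̄ = F·P·Fᵀ + Q = [27 34; 34 53]
S = H·P̄·Hᵀ + R = [1334 705; 705 376]
K = P̄·Hᵀ·S⁻¹ = [39/97 -2285/4559; -12/97 2755/4559]
x' − x̄ = [5147/4559, 33299/4559] = K·y
y = (KᵀK)⁻¹·Kᵀ·(x' − x̄) = [24, 17]
z = y + H·x̄ = [24, 17] + [-27, -14] = [-3, 3]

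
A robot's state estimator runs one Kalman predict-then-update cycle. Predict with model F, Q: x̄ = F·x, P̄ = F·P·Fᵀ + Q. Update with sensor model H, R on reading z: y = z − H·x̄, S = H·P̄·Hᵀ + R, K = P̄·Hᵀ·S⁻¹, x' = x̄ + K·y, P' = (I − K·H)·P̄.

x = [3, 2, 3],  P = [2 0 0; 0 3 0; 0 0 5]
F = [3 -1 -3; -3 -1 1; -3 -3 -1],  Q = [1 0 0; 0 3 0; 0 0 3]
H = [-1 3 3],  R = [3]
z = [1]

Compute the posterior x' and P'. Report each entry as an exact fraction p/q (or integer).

x̄ = F·x = [-2, -8, -18]
P̄ = F·P·Fᵀ + Q = [67 -30 6; -30 29 22; 6 22 53]
y = z − H·x̄ = [77]
S = H·P̄·Hᵀ + R = [1348]
K = P̄·Hᵀ·S⁻¹ = [-139/1348; 183/1348; 219/1348]
x' = x̄ + K·y = [-13399/1348, 3307/1348, -7401/1348]
P' = (I − K·H)·P̄ = [70995/1348 -15003/1348 38529/1348; -15003/1348 5603/1348 -10421/1348; 38529/1348 -10421/1348 23483/1348]

x' = [-13399/1348, 3307/1348, -7401/1348]
P' = [70995/1348 -15003/1348 38529/1348; -15003/1348 5603/1348 -10421/1348; 38529/1348 -10421/1348 23483/1348]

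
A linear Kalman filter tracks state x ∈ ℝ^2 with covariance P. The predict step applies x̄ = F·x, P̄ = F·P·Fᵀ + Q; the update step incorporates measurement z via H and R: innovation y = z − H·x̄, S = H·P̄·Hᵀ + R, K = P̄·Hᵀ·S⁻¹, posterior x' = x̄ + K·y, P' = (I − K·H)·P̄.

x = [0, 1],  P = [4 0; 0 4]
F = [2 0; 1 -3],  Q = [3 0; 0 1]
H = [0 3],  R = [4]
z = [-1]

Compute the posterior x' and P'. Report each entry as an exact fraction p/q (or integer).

x̄ = F·x = [0, -3]
P̄ = F·P·Fᵀ + Q = [19 8; 8 41]
y = z − H·x̄ = [8]
S = H·P̄·Hᵀ + R = [373]
K = P̄·Hᵀ·S⁻¹ = [24/373; 123/373]
x' = x̄ + K·y = [192/373, -135/373]
P' = (I − K·H)·P̄ = [6511/373 32/373; 32/373 164/373]

x' = [192/373, -135/373]
P' = [6511/373 32/373; 32/373 164/373]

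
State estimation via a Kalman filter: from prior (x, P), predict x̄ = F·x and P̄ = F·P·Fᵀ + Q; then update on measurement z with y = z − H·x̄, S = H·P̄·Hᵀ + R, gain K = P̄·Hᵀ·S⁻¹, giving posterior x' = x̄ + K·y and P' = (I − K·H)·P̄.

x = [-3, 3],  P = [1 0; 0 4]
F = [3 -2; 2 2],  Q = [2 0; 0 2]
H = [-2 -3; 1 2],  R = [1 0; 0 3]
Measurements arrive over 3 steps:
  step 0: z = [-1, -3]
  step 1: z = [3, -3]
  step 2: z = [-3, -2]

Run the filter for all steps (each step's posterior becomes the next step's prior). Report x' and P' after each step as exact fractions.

step 0: x̄ = F·x = [-15, 0]
step 0: P̄ = F·P·Fᵀ + Q = [27 -10; -10 22]
step 0: y = z − H·x̄ = [-31, 12]
step 0: S = H·P̄·Hᵀ + R = [187 -116; -116 78]
step 0: K = P̄·Hᵀ·S⁻¹ = [-106/113 -295/226; 178/565 511/565]
step 0: x' = x̄ + K·y = [-179/113, 614/565]
step 0: P' = (I − K·H)·P̄ = [3079/226 -991/113; -991/113 3244/565]
step 1: x̄ = F·x = [-3913/565, -562/565]
step 1: P̄ = F·P·Fᵀ + Q = [285687/1130 23299/565; 23299/565 5256/565]
step 1: y = z − H·x̄ = [-7817/565, 3342/565]
step 1: S = H·P̄·Hᵀ + R = [898831/565 -480316/565; -480316/565 517517/1130]
step 1: K = P̄·Hᵀ·S⁻¹ = [-3605660/6643191 -1829351/6643191; 361882/6643191 1539778/6643191]
step 1: x' = x̄ + K·y = [-6943457/6643191, -2506844/6643191]
step 1: P' = (I − K·H)·P̄ = [23675479/6643191 -14581766/6643191; -14581766/6643191 9600550/6643191]
step 2: x̄ = F·x = [-15816683/6643191, -18900602/6643191]
step 2: P̄ = F·P·Fᵀ + Q = [439749085/6643191 74487142/6643191; 74487142/6643191 29736370/6643191]
step 2: y = z − H·x̄ = [-108264745/6643191, 13443835/2214397]
step 2: S = H·P̄·Hᵀ + R = [2927112565/6643191 -526442128/2214397; -526442128/2214397 292190902/2214397]
step 2: K = P̄·Hᵀ·S⁻¹ = [-2787660940/5385601187 -2810941269/10771202374; 209335682/5385601187 1200201487/5385601187]
step 2: x' = x̄ + K·y = [48151049143/10771202374, -11447638119/5385601187]
step 2: P' = (I − K·H)·P̄ = [36449115181/10771202374 -11220484747/5385601187; -11220484747/5385601187 7410544604/5385601187]

step 0: x' = [-179/113, 614/565], P' = [3079/226 -991/113; -991/113 3244/565]
step 1: x' = [-6943457/6643191, -2506844/6643191], P' = [23675479/6643191 -14581766/6643191; -14581766/6643191 9600550/6643191]
step 2: x' = [48151049143/10771202374, -11447638119/5385601187], P' = [36449115181/10771202374 -11220484747/5385601187; -11220484747/5385601187 7410544604/5385601187]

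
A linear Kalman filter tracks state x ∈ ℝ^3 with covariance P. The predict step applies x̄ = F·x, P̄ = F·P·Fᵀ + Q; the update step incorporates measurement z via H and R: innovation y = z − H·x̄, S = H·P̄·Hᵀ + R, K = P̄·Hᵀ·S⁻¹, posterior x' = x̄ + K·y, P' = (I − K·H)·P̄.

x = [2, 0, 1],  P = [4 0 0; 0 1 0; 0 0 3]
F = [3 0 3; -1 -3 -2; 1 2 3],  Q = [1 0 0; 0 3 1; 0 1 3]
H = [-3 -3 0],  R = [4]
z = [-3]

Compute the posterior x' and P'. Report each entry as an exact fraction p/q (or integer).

x̄ = F·x = [9, -4, 5]
P̄ = F·P·Fᵀ + Q = [64 -30 39; -30 28 -27; 39 -27 38]
y = z − H·x̄ = [12]
S = H·P̄·Hᵀ + R = [292]
K = P̄·Hᵀ·S⁻¹ = [-51/146; 3/146; -9/73]
x' = x̄ + K·y = [351/73, -274/73, 257/73]
P' = (I − K·H)·P̄ = [2071/73 -2037/73 1929/73; -2037/73 2035/73 -1917/73; 1929/73 -1917/73 2450/73]

x' = [351/73, -274/73, 257/73]
P' = [2071/73 -2037/73 1929/73; -2037/73 2035/73 -1917/73; 1929/73 -1917/73 2450/73]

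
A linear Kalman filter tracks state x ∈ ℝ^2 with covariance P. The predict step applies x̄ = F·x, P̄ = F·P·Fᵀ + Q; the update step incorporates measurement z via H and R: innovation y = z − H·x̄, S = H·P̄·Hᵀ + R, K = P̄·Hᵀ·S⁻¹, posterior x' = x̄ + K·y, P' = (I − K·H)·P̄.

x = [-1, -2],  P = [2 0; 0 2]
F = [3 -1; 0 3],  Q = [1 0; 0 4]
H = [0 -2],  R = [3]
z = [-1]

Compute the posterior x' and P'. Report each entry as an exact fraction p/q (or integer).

x̄ = F·x = [-1, -6]
P̄ = F·P·Fᵀ + Q = [21 -6; -6 22]
y = z − H·x̄ = [-13]
S = H·P̄·Hᵀ + R = [91]
K = P̄·Hᵀ·S⁻¹ = [12/91; -44/91]
x' = x̄ + K·y = [-19/7, 2/7]
P' = (I − K·H)·P̄ = [1767/91 -18/91; -18/91 66/91]

x' = [-19/7, 2/7]
P' = [1767/91 -18/91; -18/91 66/91]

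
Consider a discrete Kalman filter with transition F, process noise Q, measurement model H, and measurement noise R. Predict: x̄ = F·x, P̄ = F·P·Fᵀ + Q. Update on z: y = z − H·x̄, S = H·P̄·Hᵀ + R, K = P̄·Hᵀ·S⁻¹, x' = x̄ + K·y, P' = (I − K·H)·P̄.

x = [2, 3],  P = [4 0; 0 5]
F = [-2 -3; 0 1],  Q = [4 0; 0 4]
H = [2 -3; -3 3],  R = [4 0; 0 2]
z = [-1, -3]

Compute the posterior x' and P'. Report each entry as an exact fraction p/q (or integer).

x̄ = F·x = [-13, 3]
P̄ = F·P·Fᵀ + Q = [65 -15; -15 9]
y = z − H·x̄ = [34, -51]
S = H·P̄·Hᵀ + R = [525 -696; -696 938]
K = P̄·Hᵀ·S⁻¹ = [-1445/4017 -700/1339; -43/103 -24/103]
x' = x̄ + K·y = [5749/4017, 71/103]
P' = (I − K·H)·P̄ = [9980/4017 220/103; 220/103 204/103]

x' = [5749/4017, 71/103]
P' = [9980/4017 220/103; 220/103 204/103]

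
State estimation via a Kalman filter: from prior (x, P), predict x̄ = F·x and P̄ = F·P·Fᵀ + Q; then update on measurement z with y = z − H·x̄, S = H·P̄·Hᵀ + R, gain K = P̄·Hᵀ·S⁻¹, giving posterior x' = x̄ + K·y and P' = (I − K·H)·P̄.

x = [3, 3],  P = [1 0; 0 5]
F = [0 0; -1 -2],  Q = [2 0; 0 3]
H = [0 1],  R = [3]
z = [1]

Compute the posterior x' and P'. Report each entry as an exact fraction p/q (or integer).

x̄ = F·x = [0, -9]
P̄ = F·P·Fᵀ + Q = [2 0; 0 24]
y = z − H·x̄ = [10]
S = H·P̄·Hᵀ + R = [27]
K = P̄·Hᵀ·S⁻¹ = [0; 8/9]
x' = x̄ + K·y = [0, -1/9]
P' = (I − K·H)·P̄ = [2 0; 0 8/3]

x' = [0, -1/9]
P' = [2 0; 0 8/3]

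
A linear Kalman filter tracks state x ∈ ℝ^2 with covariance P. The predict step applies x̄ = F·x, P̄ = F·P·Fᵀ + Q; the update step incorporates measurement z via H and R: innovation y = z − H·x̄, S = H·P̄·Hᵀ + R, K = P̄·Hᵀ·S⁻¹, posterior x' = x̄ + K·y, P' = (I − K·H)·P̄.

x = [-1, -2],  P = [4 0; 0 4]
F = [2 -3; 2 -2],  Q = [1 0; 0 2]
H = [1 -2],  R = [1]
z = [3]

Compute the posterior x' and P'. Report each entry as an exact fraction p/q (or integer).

x̄ = F·x = [4, 2]
P̄ = F·P·Fᵀ + Q = [53 40; 40 34]
y = z − H·x̄ = [3]
S = H·P̄·Hᵀ + R = [30]
K = P̄·Hᵀ·S⁻¹ = [-9/10; -14/15]
x' = x̄ + K·y = [13/10, -4/5]
P' = (I − K·H)·P̄ = [287/10 74/5; 74/5 118/15]

x' = [13/10, -4/5]
P' = [287/10 74/5; 74/5 118/15]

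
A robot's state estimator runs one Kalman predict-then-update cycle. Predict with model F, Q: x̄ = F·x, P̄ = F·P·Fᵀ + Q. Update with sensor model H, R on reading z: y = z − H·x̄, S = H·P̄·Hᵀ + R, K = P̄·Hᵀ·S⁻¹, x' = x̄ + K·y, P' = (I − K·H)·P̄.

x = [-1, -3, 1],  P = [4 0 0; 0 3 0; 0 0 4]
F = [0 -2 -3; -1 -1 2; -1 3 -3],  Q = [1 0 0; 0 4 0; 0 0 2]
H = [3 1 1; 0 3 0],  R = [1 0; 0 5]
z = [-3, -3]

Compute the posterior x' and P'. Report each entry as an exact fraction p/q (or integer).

x̄ = F·x = [3, 6, -11]
P̄ = F·P·Fᵀ + Q = [49 -18 18; -18 27 -29; 18 -29 69]
y = z − H·x̄ = [-7, -21]
S = H·P̄·Hᵀ + R = [480 -168; -168 248]
K = P̄·Hᵀ·S⁻¹ = [1141/3784 -51/3784; -35/11352 307/946; 1087/11352 -541/1892]
x' = x̄ + K·y = [1109/946, -9007/11352, -64315/11352]
P' = (I − K·H)·P̄ = [14935/3784 -85/3784 -43579/3784; -85/3784 1535/2838 -2705/5676; -43579/3784 -2705/5676 99677/2838]

x' = [1109/946, -9007/11352, -64315/11352]
P' = [14935/3784 -85/3784 -43579/3784; -85/3784 1535/2838 -2705/5676; -43579/3784 -2705/5676 99677/2838]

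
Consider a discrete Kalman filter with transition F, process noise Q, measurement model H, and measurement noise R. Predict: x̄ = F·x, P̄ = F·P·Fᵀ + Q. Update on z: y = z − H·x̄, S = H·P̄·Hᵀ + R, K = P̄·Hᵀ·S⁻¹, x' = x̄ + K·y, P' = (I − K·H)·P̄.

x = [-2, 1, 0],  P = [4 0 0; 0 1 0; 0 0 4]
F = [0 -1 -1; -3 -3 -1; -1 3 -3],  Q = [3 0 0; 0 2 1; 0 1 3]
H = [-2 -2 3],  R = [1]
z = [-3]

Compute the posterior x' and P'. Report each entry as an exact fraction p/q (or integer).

x' = [-419/461, 2335/461, 821/461]
P' = [3679/461 3023/461 4467/461; 3023/461 18887/461 14584/461; 4467/461 14584/461 12736/461]

x̄ = F·x = [-1, 3, 5]
P̄ = F·P·Fᵀ + Q = [8 7 9; 7 51 16; 9 16 52]
y = z − H·x̄ = [-14]
S = H·P̄·Hᵀ + R = [461]
K = P̄·Hᵀ·S⁻¹ = [-3/461; -68/461; 106/461]
x' = x̄ + K·y = [-419/461, 2335/461, 821/461]
P' = (I − K·H)·P̄ = [3679/461 3023/461 4467/461; 3023/461 18887/461 14584/461; 4467/461 14584/461 12736/461]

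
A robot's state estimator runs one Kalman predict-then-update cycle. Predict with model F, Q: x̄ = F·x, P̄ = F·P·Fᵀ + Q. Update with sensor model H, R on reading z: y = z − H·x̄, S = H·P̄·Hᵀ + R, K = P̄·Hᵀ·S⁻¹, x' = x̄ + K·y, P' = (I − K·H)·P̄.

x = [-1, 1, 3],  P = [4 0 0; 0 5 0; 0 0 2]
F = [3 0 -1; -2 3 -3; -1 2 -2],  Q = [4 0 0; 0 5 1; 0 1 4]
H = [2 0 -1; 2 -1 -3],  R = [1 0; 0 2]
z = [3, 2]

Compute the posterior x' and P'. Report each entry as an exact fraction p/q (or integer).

x̄ = F·x = [-6, -4, -3]
P̄ = F·P·Fᵀ + Q = [42 -18 -8; -18 84 51; -8 51 36]
y = z − H·x̄ = [12, 1]
S = H·P̄·Hᵀ + R = [237 427; 427 1052]
K = P̄·Hᵀ·S⁻¹ = [42982/66995 -9422/66995; 25047/66995 -27552/66995; 20021/66995 -19271/66995]
x' = x̄ + K·y = [104392/66995, 5032/66995, 19996/66995]
P' = (I − K·H)·P̄ = [46618/66995 -38682/66995 50254/66995; -38682/66995 284973/66995 -102411/66995; 50254/66995 -102411/66995 80487/66995]

x' = [104392/66995, 5032/66995, 19996/66995]
P' = [46618/66995 -38682/66995 50254/66995; -38682/66995 284973/66995 -102411/66995; 50254/66995 -102411/66995 80487/66995]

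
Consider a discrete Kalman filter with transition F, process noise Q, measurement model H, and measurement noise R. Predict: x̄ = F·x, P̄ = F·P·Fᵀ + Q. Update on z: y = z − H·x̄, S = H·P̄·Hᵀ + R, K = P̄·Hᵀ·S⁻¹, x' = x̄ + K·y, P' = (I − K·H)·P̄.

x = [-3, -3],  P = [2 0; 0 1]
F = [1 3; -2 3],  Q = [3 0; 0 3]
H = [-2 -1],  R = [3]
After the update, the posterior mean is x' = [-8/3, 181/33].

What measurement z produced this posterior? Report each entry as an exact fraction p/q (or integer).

z = [-1]

x̄ = F·x = [-12, -3]
P̄ = F·P·Fᵀ + Q = [14 5; 5 20]
S = H·P̄·Hᵀ + R = [99]
K = P̄·Hᵀ·S⁻¹ = [-1/3; -10/33]
x' − x̄ = [28/3, 280/33] = K·y
y = (KᵀK)⁻¹·Kᵀ·(x' − x̄) = [-28]
z = y + H·x̄ = [-28] + [27] = [-1]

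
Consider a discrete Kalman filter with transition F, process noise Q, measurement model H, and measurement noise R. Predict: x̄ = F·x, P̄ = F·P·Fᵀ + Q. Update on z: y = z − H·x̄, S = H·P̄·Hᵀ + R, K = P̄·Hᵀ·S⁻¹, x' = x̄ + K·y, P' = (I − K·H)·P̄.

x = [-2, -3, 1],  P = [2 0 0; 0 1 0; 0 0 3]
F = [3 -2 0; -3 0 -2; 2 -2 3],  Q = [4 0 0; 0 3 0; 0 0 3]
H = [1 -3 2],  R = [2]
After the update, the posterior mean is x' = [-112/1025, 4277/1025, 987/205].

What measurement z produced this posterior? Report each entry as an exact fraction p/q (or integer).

x̄ = F·x = [0, 4, 5]
P̄ = F·P·Fᵀ + Q = [26 -18 16; -18 33 -30; 16 -30 42]
S = H·P̄·Hᵀ + R = [1025]
K = P̄·Hᵀ·S⁻¹ = [112/1025; -177/1025; 38/205]
x' − x̄ = [-112/1025, 177/1025, -38/205] = K·y
y = (KᵀK)⁻¹·Kᵀ·(x' − x̄) = [-1]
z = y + H·x̄ = [-1] + [-2] = [-3]

z = [-3]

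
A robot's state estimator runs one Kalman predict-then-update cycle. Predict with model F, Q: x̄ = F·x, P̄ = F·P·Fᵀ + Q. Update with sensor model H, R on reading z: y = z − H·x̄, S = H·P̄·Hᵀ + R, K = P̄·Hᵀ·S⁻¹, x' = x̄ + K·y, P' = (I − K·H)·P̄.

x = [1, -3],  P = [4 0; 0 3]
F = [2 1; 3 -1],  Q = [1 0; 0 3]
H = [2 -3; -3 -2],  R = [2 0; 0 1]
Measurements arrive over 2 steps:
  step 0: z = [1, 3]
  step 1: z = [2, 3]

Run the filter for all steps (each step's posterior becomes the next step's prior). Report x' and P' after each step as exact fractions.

step 0: x' = [-40648/68839, -43527/68839], P' = [6823/68839 -2352/68839; -2352/68839 8862/68839]
step 1: x' = [-17802487/36818018, -16266645/18409009], P' = [1709908/18409009 -571767/18409009; -571767/18409009 2296422/18409009]

step 0: x̄ = F·x = [-1, 6]
step 0: P̄ = F·P·Fᵀ + Q = [20 21; 21 42]
step 0: y = z − H·x̄ = [21, 12]
step 0: S = H·P̄·Hᵀ + R = [208 237; 237 601]
step 0: K = P̄·Hᵀ·S⁻¹ = [10351/68839 -15765/68839; -15645/68839 -10668/68839]
step 0: x' = x̄ + K·y = [-40648/68839, -43527/68839]
step 0: P' = (I − K·H)·P̄ = [6823/68839 -2352/68839; -2352/68839 8862/68839]
step 1: x̄ = F·x = [-124823/68839, -78417/68839]
step 1: P̄ = F·P·Fᵀ + Q = [95585/68839 29724/68839; 29724/68839 290898/68839]
step 1: y = z − H·x̄ = [152073/68839, -324786/68839]
step 1: S = H·P̄·Hᵀ + R = [2781412/68839 1320498/68839; 1320498/68839 2449384/68839]
step 1: K = P̄·Hᵀ·S⁻¹ = [5135117/36818018 -3986190/18409009; -4016400/18409009 -2877543/18409009]
step 1: x' = x̄ + K·y = [-17802487/36818018, -16266645/18409009]
step 1: P' = (I − K·H)·P̄ = [1709908/18409009 -571767/18409009; -571767/18409009 2296422/18409009]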